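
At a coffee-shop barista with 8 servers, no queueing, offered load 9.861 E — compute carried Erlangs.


B(8,9.861) = 0.331768 (Erlang-B)
Carried load = a(1 − B) = 9.861·(1 − 0.331768) = 9.861·0.668232 = 6.5894 E

Final: 6.5894 Erlangs


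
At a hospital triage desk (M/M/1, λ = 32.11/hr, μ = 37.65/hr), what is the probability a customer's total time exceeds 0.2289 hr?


W ~ Exponential(μ−λ) for M/M/1.
μ − λ = 37.65 − 32.11 = 5.5400
P(W > t) = e^{−(μ−λ)t} = e^{−1.2681} = 0.281364

Final: 0.281364


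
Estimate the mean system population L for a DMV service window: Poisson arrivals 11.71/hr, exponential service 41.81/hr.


ρ = λ/μ = 11.71/41.81 = 0.2801
L = ρ/(1−ρ) = 0.2801/(1 − 0.2801) = 0.2801/0.7199 = 0.3890

Final: 0.3890


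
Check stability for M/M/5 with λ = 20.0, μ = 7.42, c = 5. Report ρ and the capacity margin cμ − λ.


Total capacity cμ = 5·7.42 = 37.10/hr
ρ = λ/(cμ) = 20.0/37.10 = 0.5391
Stable ⇔ ρ < 1: YES
Spare capacity = cμ − λ = 37.10 − 20.0 = 17.10/hr

Final: ρ = 0.5391; stable; margin = 17.10/hr


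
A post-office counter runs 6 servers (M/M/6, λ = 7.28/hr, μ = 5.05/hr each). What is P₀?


a = λ/μ = 7.28/5.05 = 1.4416; ρ = a/c = 0.2403
Σ_{k=0}^{5} a^k/k! (terms k=0..5) = 1.00000 + 1.44158 + 1.03908 + 0.49931 + 0.17995 + 0.05188 = 4.21181
Tail: a^6/(6!(1−ρ)) = 8.97511/(720·0.7597) = 0.01641
P₀ = 1/(4.21181 + 0.01641) = 1/4.22821 = 0.236507

Final: 0.236507


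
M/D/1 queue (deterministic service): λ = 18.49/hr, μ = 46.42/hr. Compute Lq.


ρ = 18.49/46.42 = 0.3983
M/D/1: Lq = ρ²/(2(1−ρ)) = 0.1587/(2·0.6017) = 0.13185

Final: 0.13185


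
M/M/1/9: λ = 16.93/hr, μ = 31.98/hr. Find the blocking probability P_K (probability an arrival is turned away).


ρ = λ/μ = 16.93/31.98 = 0.5294
P_K = (1−ρ)ρ^K/(1−ρ^(K+1)) = (0.4706·0.003266)/(1 − 0.001729)
= 0.001537/0.998271 = 0.001540

Final: 0.001540


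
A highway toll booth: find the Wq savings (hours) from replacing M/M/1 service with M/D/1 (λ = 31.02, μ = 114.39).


ρ = 31.02/114.39 = 0.2712
Wq(M/M/1) = ρ/(μ−λ) = 0.2712/83.37 = 0.003253 hr
Wq(M/D/1) = ρ/(2(μ−λ)) = 0.001626 hr
Savings = 0.003253 − 0.001626 = 0.001626 hr

Final: 0.001626 hr


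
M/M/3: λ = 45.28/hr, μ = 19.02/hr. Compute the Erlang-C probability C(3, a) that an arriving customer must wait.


a = λ/μ = 2.3807; ρ = a/3 = 0.7936
P₀ = 0.058456 (from M/M/c formula)
C(c,a) = [a^c/(c!(1−ρ))]·P₀ = [13.49235/(6·0.2064)]·0.058456
= 10.89238·0.058456 = 0.636729

Final: 0.636729


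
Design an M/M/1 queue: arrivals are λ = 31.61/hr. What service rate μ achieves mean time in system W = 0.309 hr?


W = 1/(μ−λ) ⇒ μ − λ = 1/W = 1/0.309 = 3.2362
μ = λ + 1/W = 31.61 + 3.2362 = 34.8462 per hr

Final: 34.8462 /hr


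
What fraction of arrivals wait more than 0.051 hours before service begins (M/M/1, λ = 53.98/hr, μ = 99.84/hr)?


ρ = 53.98/99.84 = 0.5407
P(Wq > t) = ρ·e^{−(μ−λ)t} = 0.5407·e^{−2.3389}
= 0.5407·0.096438 = 0.052140

Final: 0.052140


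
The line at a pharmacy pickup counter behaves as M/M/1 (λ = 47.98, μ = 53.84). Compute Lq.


ρ = 47.98/53.84 = 0.8912
Lq = ρ²/(1−ρ) = 0.7942/0.1088 = 7.2966

Final: 7.2966


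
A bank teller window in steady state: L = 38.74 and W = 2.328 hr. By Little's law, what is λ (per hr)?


λ = L/W = 38.74/2.328 = 16.6409 /hr

Final: 16.6409 /hr


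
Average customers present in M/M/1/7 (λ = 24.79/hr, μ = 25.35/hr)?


ρ = 24.79/25.35 = 0.9779
L = ρ[1 − (K+1)ρ^K + Kρ^(K+1)] / [(1−ρ)(1−ρ^(K+1))]
Numerator: 0.9779·(1 − 8·0.855244 + 7·0.836351) = 0.012229
Denominator: (0.02209)·(0.163649) = 0.003615
L = 0.012229/0.003615 = 3.3828

Final: 3.3828


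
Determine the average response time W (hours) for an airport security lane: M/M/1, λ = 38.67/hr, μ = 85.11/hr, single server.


W = 1/(μ−λ) = 1/(85.11 − 38.67) = 1/46.44 = 0.02153 hr

Final: 0.02153 hr


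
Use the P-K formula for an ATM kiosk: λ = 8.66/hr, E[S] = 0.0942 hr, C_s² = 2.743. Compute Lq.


ρ = λ·E[S] = 8.66·0.0942 = 0.8158
Lq = ρ²(1+C_s²)/(2(1−ρ)) = 0.6655·(1+2.743)/(2·0.1842)
= 0.6655·3.7430/0.3685 = 6.76039

Final: 6.76039


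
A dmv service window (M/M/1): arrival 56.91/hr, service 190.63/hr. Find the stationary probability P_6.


ρ = 56.91/190.63 = 0.2985
P_n = (1−ρ)·ρ^n = (1 − 0.2985)·0.2985^6 = 0.7015·0.0007079 = 0.0004966

Final: 0.0004966


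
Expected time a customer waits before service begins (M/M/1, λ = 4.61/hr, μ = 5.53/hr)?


ρ = 4.61/5.53 = 0.8336
Wq = ρ/(μ−λ) = 0.8336/(5.53 − 4.61) = 0.8336/0.9200 = 0.9061 hr

Final: 0.9061 hr


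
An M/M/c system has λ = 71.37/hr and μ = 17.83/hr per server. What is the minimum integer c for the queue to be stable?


Stability requires cμ > λ ⇔ c > λ/μ.
λ/μ = 71.37/17.83 = 4.0028
Minimum integer c = ⌊4.0028⌋ + 1 = 5
Check: 5·17.83 = 89.15 > 71.37, while 4·17.83 = 71.32 ≤ 71.37

Final: 5 servers


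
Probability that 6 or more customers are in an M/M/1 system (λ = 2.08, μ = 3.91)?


ρ = 2.08/3.91 = 0.5320
P(N ≥ n) = ρ^n = 0.5320^6 = 0.022663

Final: 0.022663


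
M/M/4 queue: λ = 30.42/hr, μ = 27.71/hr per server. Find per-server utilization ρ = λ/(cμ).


ρ = λ/(cμ) = 30.42/(4·27.71) = 30.42/110.84 = 0.2744

Final: 0.2744


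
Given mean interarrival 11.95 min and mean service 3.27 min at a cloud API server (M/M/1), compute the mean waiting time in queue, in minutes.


λ = 60/11.95 = 5.0209 /hr
μ = 60/3.27 = 18.3486 /hr
ρ = λ/μ = 5.0209/18.3486 = 0.2736
Wq = ρ/(μ−λ) = 0.2736/(18.3486−5.0209) = 0.02053 hr
In minutes: 0.02053·60 = 1.232 min

Final: 1.232 min


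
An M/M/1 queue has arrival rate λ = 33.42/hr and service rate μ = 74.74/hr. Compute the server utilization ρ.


ρ = λ/μ = 33.42/74.74 = 0.4472

Final: 0.4472


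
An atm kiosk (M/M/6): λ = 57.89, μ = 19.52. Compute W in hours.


a = 2.9657; ρ = 0.4943; P₀ = 0.050725
Lq = P₀·a^c·ρ/(c!(1−ρ)²) = 0.09264
Wq = Lq/λ = 0.09264/57.89 = 0.001600 hr
W = Wq + 1/μ = 0.001600 + 0.05123 = 0.05283 hr

Final: 0.05283 hr


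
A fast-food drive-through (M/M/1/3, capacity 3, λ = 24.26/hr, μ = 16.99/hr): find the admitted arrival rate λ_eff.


ρ = 1.4279; P_K = (1−ρ)ρ^3/(1−ρ^4) = 0.394590
λ_eff = λ(1 − P_K) = 24.26·(1 − 0.394590) = 24.26·0.605410 = 14.6872 /hr

Final: 14.6872 /hr


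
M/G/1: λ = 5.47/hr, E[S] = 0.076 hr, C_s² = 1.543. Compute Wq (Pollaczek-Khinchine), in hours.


ρ = λ·E[S] = 5.47·0.076 = 0.4157
E[S²] = E[S]²(1+C_s²) = 0.076²·(1+1.543) = 0.014688
Wq = λ·E[S²]/(2(1−ρ)) = 5.47·0.014688/(2·0.5843) = 0.06876 hr

Final: 0.06876 hr


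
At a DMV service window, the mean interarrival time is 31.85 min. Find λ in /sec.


λ = 1/(interarrival time) in consistent units.
1 second = 0.0166667 min, so λ = 0.0166667/31.85 = 0.0005233 per second

Final: 0.0005233 /sec


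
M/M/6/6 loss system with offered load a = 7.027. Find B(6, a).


B(c,a) = (a^c/c!) / Σ_{k=0}^{c} a^k/k!
a^6/6! = 167.219617
Σ terms (k=0..6): 1.00000 + 7.02700 + 24.68936 + 57.83072 + 101.59412 + 142.78038 + 167.21962 = 502.141199
B = 167.219617/502.141199 = 0.333013

Final: 0.333013


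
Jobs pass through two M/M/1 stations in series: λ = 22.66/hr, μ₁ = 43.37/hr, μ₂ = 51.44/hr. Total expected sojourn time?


Each node sees arrival rate λ = 22.66/hr (tandem ⇒ throughput preserved).
W₁ = 1/(μ₁−λ) = 1/(43.37−22.66) = 0.04829 hr
W₂ = 1/(μ₂−λ) = 1/(51.44−22.66) = 0.03475 hr
W_total = W₁ + W₂ = 0.04829 + 0.03475 = 0.08303 hr

Final: 0.08303 hr


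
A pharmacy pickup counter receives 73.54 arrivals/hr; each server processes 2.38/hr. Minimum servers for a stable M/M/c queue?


Stability requires cμ > λ ⇔ c > λ/μ.
λ/μ = 73.54/2.38 = 30.8992
Minimum integer c = ⌊30.8992⌋ + 1 = 31
Check: 31·2.38 = 73.78 > 73.54, while 30·2.38 = 71.40 ≤ 73.54

Final: 31 servers


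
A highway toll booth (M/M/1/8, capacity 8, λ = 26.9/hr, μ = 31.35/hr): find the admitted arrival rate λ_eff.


ρ = 0.8581; P_K = (1−ρ)ρ^8/(1−ρ^9) = 0.055772
λ_eff = λ(1 − P_K) = 26.9·(1 − 0.055772) = 26.9·0.944228 = 25.3997 /hr

Final: 25.3997 /hr


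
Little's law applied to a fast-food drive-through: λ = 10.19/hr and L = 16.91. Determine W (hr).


W = L/λ = 16.91/10.19 = 1.6595 hr

Final: 1.6595 hr


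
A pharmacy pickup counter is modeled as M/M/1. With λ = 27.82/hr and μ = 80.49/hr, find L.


ρ = λ/μ = 27.82/80.49 = 0.3456
L = ρ/(1−ρ) = 0.3456/(1 − 0.3456) = 0.3456/0.6544 = 0.5282

Final: 0.5282


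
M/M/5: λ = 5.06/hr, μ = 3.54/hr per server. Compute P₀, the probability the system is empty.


a = λ/μ = 5.06/3.54 = 1.4294; ρ = a/c = 0.2859
Σ_{k=0}^{4} a^k/k! (terms k=0..4) = 1.00000 + 1.42938 + 1.02156 + 0.48673 + 0.17393 = 4.11160
Tail: a^5/(5!(1−ρ)) = 5.96673/(120·0.7141) = 0.06963
P₀ = 1/(4.11160 + 0.06963) = 1/4.18123 = 0.239164

Final: 0.239164


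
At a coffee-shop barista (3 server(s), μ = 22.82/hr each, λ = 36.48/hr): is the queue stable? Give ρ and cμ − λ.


Total capacity cμ = 3·22.82 = 68.46/hr
ρ = λ/(cμ) = 36.48/68.46 = 0.5329
Stable ⇔ ρ < 1: YES
Spare capacity = cμ − λ = 68.46 − 36.48 = 31.98/hr

Final: ρ = 0.5329; stable; margin = 31.98/hr


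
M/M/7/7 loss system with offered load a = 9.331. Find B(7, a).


B(c,a) = (a^c/c!) / Σ_{k=0}^{c} a^k/k!
a^7/7! = 1221.987574
Σ terms (k=0..7): 1.00000 + 9.33100 + 43.53378 + 135.40457 + 315.86501 + 589.46728 + 916.71986 + 1221.98757 = 3233.309067
B = 1221.987574/3233.309067 = 0.377937

Final: 0.377937


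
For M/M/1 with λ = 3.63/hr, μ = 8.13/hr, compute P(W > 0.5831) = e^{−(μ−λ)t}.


W ~ Exponential(μ−λ) for M/M/1.
μ − λ = 8.13 − 3.63 = 4.5000
P(W > t) = e^{−(μ−λ)t} = e^{−2.6240} = 0.072516

Final: 0.072516


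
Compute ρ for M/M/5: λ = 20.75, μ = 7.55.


ρ = λ/(cμ) = 20.75/(5·7.55) = 20.75/37.75 = 0.5497

Final: 0.5497


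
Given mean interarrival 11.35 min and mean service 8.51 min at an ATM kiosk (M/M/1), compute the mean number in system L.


λ = 60/11.35 = 5.2863 /hr
μ = 60/8.51 = 7.0505 /hr
ρ = λ/μ = 5.2863/7.0505 = 0.7498
L = ρ/(1−ρ) = 0.7498/0.2502 = 2.9965

Final: 2.9965


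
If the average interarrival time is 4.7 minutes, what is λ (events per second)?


λ = 1/(interarrival time) in consistent units.
1 second = 0.0166667 min, so λ = 0.0166667/4.7 = 0.003546 per second

Final: 0.003546 /sec


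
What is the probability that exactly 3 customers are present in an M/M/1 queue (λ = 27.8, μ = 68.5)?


ρ = 27.8/68.5 = 0.4058
P_n = (1−ρ)·ρ^n = (1 − 0.4058)·0.4058^3 = 0.5942·0.066844 = 0.039716

Final: 0.039716


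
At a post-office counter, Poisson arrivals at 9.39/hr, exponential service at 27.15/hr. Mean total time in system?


W = 1/(μ−λ) = 1/(27.15 − 9.39) = 1/17.76 = 0.05631 hr

Final: 0.05631 hr


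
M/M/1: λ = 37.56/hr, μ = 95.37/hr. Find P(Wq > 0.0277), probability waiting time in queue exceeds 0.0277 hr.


ρ = 37.56/95.37 = 0.3938
P(Wq > t) = ρ·e^{−(μ−λ)t} = 0.3938·e^{−1.6013}
= 0.3938·0.201627 = 0.079408

Final: 0.079408


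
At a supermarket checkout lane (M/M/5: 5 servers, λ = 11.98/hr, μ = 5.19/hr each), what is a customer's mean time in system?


a = 2.3083; ρ = 0.4617; P₀ = 0.097852
Lq = P₀·a^c·ρ/(c!(1−ρ)²) = 0.08512
Wq = Lq/λ = 0.08512/11.98 = 0.007105 hr
W = Wq + 1/μ = 0.007105 + 0.19268 = 0.19978 hr

Final: 0.19978 hr


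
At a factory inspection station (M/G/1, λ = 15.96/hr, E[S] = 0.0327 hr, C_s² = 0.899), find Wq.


ρ = λ·E[S] = 15.96·0.0327 = 0.5219
E[S²] = E[S]²(1+C_s²) = 0.0327²·(1+0.899) = 0.002031
Wq = λ·E[S²]/(2(1−ρ)) = 15.96·0.002031/(2·0.4781) = 0.03389 hr

Final: 0.03389 hr


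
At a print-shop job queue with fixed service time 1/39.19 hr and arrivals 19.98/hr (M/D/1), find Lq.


ρ = 19.98/39.19 = 0.5098
M/D/1: Lq = ρ²/(2(1−ρ)) = 0.2599/(2·0.4902) = 0.26513

Final: 0.26513


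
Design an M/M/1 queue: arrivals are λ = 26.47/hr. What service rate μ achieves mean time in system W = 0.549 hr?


W = 1/(μ−λ) ⇒ μ − λ = 1/W = 1/0.549 = 1.8215
μ = λ + 1/W = 26.47 + 1.8215 = 28.2915 per hr

Final: 28.2915 /hr


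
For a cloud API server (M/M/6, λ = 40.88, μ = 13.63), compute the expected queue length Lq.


a = λ/μ = 2.9993; ρ = a/6 = 0.4999
P₀ = 0.048997
Lq = P₀·a^c·ρ / (c!·(1−ρ)²) = 0.048997·727.93095·0.4999/(720·0.25012)
= 0.09900

Final: 0.09900


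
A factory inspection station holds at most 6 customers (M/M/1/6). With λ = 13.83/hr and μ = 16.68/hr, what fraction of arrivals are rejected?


ρ = λ/μ = 13.83/16.68 = 0.8291
P_K = (1−ρ)ρ^K/(1−ρ^(K+1)) = (0.1709·0.324905)/(1 − 0.269391)
= 0.055514/0.730609 = 0.075984

Final: 0.075984


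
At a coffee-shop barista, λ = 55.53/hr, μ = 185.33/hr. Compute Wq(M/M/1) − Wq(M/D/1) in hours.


ρ = 55.53/185.33 = 0.2996
Wq(M/M/1) = ρ/(μ−λ) = 0.2996/129.80 = 0.002308 hr
Wq(M/D/1) = ρ/(2(μ−λ)) = 0.001154 hr
Savings = 0.002308 − 0.001154 = 0.001154 hr

Final: 0.001154 hr


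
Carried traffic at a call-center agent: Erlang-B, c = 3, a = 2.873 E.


B(3,2.873) = 0.330674 (Erlang-B)
Carried load = a(1 − B) = 2.873·(1 − 0.330674) = 2.873·0.669326 = 1.9230 E

Final: 1.9230 Erlangs


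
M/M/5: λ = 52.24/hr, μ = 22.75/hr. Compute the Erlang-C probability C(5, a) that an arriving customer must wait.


a = λ/μ = 2.2963; ρ = a/5 = 0.4593
P₀ = 0.099079 (from M/M/c formula)
C(c,a) = [a^c/(c!(1−ρ))]·P₀ = [63.84235/(120·0.5407)]·0.099079
= 0.98386·0.099079 = 0.097480

Final: 0.097480


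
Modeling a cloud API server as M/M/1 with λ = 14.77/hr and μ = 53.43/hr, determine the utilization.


ρ = λ/μ = 14.77/53.43 = 0.2764

Final: 0.2764


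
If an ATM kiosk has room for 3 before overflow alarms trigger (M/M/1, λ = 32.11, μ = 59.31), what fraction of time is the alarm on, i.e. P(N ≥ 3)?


ρ = 32.11/59.31 = 0.5414
P(N ≥ n) = ρ^n = 0.5414^3 = 0.158685

Final: 0.158685


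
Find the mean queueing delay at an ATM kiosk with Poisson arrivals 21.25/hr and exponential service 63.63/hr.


ρ = 21.25/63.63 = 0.3340
Wq = ρ/(μ−λ) = 0.3340/(63.63 − 21.25) = 0.3340/42.38 = 0.007880 hr

Final: 0.007880 hr


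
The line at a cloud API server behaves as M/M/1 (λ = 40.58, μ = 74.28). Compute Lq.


ρ = 40.58/74.28 = 0.5463
Lq = ρ²/(1−ρ) = 0.2985/0.4537 = 0.6578

Final: 0.6578


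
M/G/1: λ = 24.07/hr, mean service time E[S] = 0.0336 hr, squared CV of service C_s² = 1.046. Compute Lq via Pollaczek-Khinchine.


ρ = λ·E[S] = 24.07·0.0336 = 0.8088
Lq = ρ²(1+C_s²)/(2(1−ρ)) = 0.6541·(1+1.046)/(2·0.1912)
= 0.6541·2.0460/0.3825 = 3.49872

Final: 3.49872


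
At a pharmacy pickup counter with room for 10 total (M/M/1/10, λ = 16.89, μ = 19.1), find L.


ρ = 16.89/19.1 = 0.8843
L = ρ[1 − (K+1)ρ^K + Kρ^(K+1)] / [(1−ρ)(1−ρ^(K+1))]
Numerator: 0.8843·(1 − 11·0.292390 + 10·0.258559) = 0.326565
Denominator: (0.1157)·(0.741441) = 0.085790
L = 0.326565/0.085790 = 3.8066

Final: 3.8066


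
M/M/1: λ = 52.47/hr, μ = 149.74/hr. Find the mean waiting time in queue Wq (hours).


ρ = 52.47/149.74 = 0.3504
Wq = ρ/(μ−λ) = 0.3504/(149.74 − 52.47) = 0.3504/97.27 = 0.003602 hr

Final: 0.003602 hr


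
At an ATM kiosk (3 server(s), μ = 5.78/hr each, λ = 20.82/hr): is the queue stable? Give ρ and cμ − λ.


Total capacity cμ = 3·5.78 = 17.34/hr
ρ = λ/(cμ) = 20.82/17.34 = 1.2007
Stable ⇔ ρ < 1: NO
Spare capacity = cμ − λ = 17.34 − 20.82 = -3.48/hr

Final: ρ = 1.2007; unstable; margin = -3.48/hr


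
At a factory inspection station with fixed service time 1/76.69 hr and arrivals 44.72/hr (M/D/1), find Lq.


ρ = 44.72/76.69 = 0.5831
M/D/1: Lq = ρ²/(2(1−ρ)) = 0.3400/(2·0.4169) = 0.40784

Final: 0.40784


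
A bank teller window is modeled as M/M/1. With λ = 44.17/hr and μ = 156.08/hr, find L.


ρ = λ/μ = 44.17/156.08 = 0.2830
L = ρ/(1−ρ) = 0.2830/(1 − 0.2830) = 0.2830/0.7170 = 0.3947

Final: 0.3947


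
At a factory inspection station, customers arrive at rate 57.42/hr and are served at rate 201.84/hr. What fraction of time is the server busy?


ρ = λ/μ = 57.42/201.84 = 0.2845

Final: 0.2845


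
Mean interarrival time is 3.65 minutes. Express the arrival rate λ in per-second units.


λ = 1/(interarrival time) in consistent units.
1 second = 0.0166667 min, so λ = 0.0166667/3.65 = 0.004566 per second

Final: 0.004566 /sec


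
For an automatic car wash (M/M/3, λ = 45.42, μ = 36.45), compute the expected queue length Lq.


a = λ/μ = 1.2461; ρ = a/3 = 0.4154
P₀ = 0.279795
Lq = P₀·a^c·ρ / (c!·(1−ρ)²) = 0.279795·1.93486·0.4154/(6·0.34180)
= 0.10965

Final: 0.10965


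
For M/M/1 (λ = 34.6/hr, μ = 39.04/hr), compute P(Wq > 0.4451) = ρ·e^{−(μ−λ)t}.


ρ = 34.6/39.04 = 0.8863
P(Wq > t) = ρ·e^{−(μ−λ)t} = 0.8863·e^{−1.9762}
= 0.8863·0.138589 = 0.122827

Final: 0.122827


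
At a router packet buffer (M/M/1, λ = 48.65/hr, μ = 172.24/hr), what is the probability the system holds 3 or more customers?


ρ = 48.65/172.24 = 0.2825
P(N ≥ n) = ρ^n = 0.2825^3 = 0.022534

Final: 0.022534


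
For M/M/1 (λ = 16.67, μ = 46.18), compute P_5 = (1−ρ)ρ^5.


ρ = 16.67/46.18 = 0.3610
P_n = (1−ρ)·ρ^n = (1 − 0.3610)·0.3610^5 = 0.6390·0.006129 = 0.003917

Final: 0.003917


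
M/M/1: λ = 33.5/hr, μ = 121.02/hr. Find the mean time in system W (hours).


W = 1/(μ−λ) = 1/(121.02 − 33.5) = 1/87.52 = 0.01143 hr

Final: 0.01143 hr


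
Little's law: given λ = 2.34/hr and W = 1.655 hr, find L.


L = λW = 2.34·1.655 = 3.8727

Final: 3.8727


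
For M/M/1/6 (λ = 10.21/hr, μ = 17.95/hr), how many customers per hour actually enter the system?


ρ = 0.5688; P_K = (1−ρ)ρ^6/(1−ρ^7) = 0.014890
λ_eff = λ(1 − P_K) = 10.21·(1 − 0.014890) = 10.21·0.985110 = 10.0580 /hr

Final: 10.0580 /hr


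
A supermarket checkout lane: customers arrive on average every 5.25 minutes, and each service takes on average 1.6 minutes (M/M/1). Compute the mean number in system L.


λ = 60/5.25 = 11.4286 /hr
μ = 60/1.6 = 37.5000 /hr
ρ = λ/μ = 11.4286/37.5000 = 0.3048
L = ρ/(1−ρ) = 0.3048/0.6952 = 0.4384

Final: 0.4384


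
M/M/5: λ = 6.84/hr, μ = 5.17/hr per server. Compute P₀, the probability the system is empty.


a = λ/μ = 6.84/5.17 = 1.3230; ρ = a/c = 0.2646
Σ_{k=0}^{4} a^k/k! (terms k=0..4) = 1.00000 + 1.32302 + 0.87519 + 0.38596 + 0.12766 = 3.71183
Tail: a^5/(5!(1−ρ)) = 4.05348/(120·0.7354) = 0.04593
P₀ = 1/(3.71183 + 0.04593) = 1/3.75776 = 0.266116

Final: 0.266116


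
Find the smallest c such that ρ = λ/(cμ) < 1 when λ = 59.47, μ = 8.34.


Stability requires cμ > λ ⇔ c > λ/μ.
λ/μ = 59.47/8.34 = 7.1307
Minimum integer c = ⌊7.1307⌋ + 1 = 8
Check: 8·8.34 = 66.72 > 59.47, while 7·8.34 = 58.38 ≤ 59.47

Final: 8 servers


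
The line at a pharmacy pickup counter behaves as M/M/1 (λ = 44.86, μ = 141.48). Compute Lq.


ρ = 44.86/141.48 = 0.3171
Lq = ρ²/(1−ρ) = 0.1005/0.6829 = 0.1472

Final: 0.1472


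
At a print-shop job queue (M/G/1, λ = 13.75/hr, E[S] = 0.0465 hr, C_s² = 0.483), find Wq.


ρ = λ·E[S] = 13.75·0.0465 = 0.6394
E[S²] = E[S]²(1+C_s²) = 0.0465²·(1+0.483) = 0.003207
Wq = λ·E[S²]/(2(1−ρ)) = 13.75·0.003207/(2·0.3606) = 0.06113 hr

Final: 0.06113 hr


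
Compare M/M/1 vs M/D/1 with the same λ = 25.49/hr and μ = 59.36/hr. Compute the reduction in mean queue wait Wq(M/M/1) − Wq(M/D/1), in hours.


ρ = 25.49/59.36 = 0.4294
Wq(M/M/1) = ρ/(μ−λ) = 0.4294/33.87 = 0.01268 hr
Wq(M/D/1) = ρ/(2(μ−λ)) = 0.006339 hr
Savings = 0.01268 − 0.006339 = 0.006339 hr

Final: 0.006339 hr


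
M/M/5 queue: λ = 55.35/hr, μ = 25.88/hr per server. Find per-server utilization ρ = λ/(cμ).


ρ = λ/(cμ) = 55.35/(5·25.88) = 55.35/129.40 = 0.4277

Final: 0.4277


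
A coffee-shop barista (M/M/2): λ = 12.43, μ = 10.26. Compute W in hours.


a = 1.2115; ρ = 0.6058; P₀ = 0.245524
Lq = P₀·a^c·ρ/(c!(1−ρ)²) = 0.70220
Wq = Lq/λ = 0.70220/12.43 = 0.05649 hr
W = Wq + 1/μ = 0.05649 + 0.09747 = 0.15396 hr

Final: 0.15396 hr


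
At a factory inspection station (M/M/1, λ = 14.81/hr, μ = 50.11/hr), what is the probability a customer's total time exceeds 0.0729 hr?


W ~ Exponential(μ−λ) for M/M/1.
μ − λ = 50.11 − 14.81 = 35.3000
P(W > t) = e^{−(μ−λ)t} = e^{−2.5734} = 0.076278

Final: 0.076278


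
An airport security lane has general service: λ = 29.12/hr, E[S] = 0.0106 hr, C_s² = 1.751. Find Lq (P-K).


ρ = λ·E[S] = 29.12·0.0106 = 0.3087
Lq = ρ²(1+C_s²)/(2(1−ρ)) = 0.09528·(1+1.751)/(2·0.6913)
= 0.09528·2.7510/1.3827 = 0.18957

Final: 0.18957


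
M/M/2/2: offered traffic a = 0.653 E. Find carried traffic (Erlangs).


B(2,0.653) = 0.114245 (Erlang-B)
Carried load = a(1 − B) = 0.653·(1 − 0.114245) = 0.653·0.885755 = 0.5784 E

Final: 0.5784 Erlangs


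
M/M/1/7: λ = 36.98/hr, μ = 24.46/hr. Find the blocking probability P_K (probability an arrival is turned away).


ρ = λ/μ = 36.98/24.46 = 1.5119
P_K = (1−ρ)ρ^K/(1−ρ^(K+1)) = (-0.5119·18.053989)/(1 − 27.295034)
= -9.241044/-26.295034 = 0.351437

Final: 0.351437


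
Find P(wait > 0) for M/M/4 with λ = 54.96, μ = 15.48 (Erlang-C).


a = λ/μ = 3.5504; ρ = a/4 = 0.8876
P₀ = 0.012951 (from M/M/c formula)
C(c,a) = [a^c/(c!(1−ρ))]·P₀ = [158.89238/(24·0.1124)]·0.012951
= 58.89976·0.012951 = 0.762835

Final: 0.762835


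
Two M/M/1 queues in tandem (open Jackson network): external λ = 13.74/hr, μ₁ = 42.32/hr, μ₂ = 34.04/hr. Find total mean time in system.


Each node sees arrival rate λ = 13.74/hr (tandem ⇒ throughput preserved).
W₁ = 1/(μ₁−λ) = 1/(42.32−13.74) = 0.03499 hr
W₂ = 1/(μ₂−λ) = 1/(34.04−13.74) = 0.04926 hr
W_total = W₁ + W₂ = 0.03499 + 0.04926 = 0.08425 hr

Final: 0.08425 hr


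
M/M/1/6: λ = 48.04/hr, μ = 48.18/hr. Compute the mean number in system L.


ρ = 48.04/48.18 = 0.9971
L = ρ[1 − (K+1)ρ^K + Kρ^(K+1)] / [(1−ρ)(1−ρ^(K+1))]
Numerator: 0.9971·(1 − 7·0.982692 + 6·0.979836) = 0.0001751
Denominator: (0.002906)·(0.020164) = 0.00005859
L = 0.0001751/0.00005859 = 2.9884

Final: 2.9884


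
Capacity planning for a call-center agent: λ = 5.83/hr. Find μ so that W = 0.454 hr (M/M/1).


W = 1/(μ−λ) ⇒ μ − λ = 1/W = 1/0.454 = 2.2026
μ = λ + 1/W = 5.83 + 2.2026 = 8.0326 per hr

Final: 8.0326 /hr


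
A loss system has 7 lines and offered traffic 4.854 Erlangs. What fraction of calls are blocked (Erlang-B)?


B(c,a) = (a^c/c!) / Σ_{k=0}^{c} a^k/k!
a^7/7! = 12.597021
Σ terms (k=0..7): 1.00000 + 4.85400 + 11.78066 + 19.06110 + 23.13065 + 22.45524 + 18.16629 + 12.59702 = 113.044956
B = 12.597021/113.044956 = 0.111434

Final: 0.111434


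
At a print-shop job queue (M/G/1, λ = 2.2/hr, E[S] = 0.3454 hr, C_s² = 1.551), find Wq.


ρ = λ·E[S] = 2.2·0.3454 = 0.7599
E[S²] = E[S]²(1+C_s²) = 0.3454²·(1+1.551) = 0.304337
Wq = λ·E[S²]/(2(1−ρ)) = 2.2·0.304337/(2·0.2401) = 1.39418 hr

Final: 1.39418 hr


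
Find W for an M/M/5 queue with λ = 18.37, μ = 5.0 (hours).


a = 3.6740; ρ = 0.7348; P₀ = 0.020697
Lq = P₀·a^c·ρ/(c!(1−ρ)²) = 1.20629
Wq = Lq/λ = 1.20629/18.37 = 0.06567 hr
W = Wq + 1/μ = 0.06567 + 0.20000 = 0.26567 hr

Final: 0.26567 hr


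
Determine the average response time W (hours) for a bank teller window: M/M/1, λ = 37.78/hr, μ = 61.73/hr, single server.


W = 1/(μ−λ) = 1/(61.73 − 37.78) = 1/23.95 = 0.04175 hr

Final: 0.04175 hr


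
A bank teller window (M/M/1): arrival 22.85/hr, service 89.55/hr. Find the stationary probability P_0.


ρ = 22.85/89.55 = 0.2552
P_n = (1−ρ)·ρ^n = (1 − 0.2552)·0.2552^0 = 0.7448·1.000000 = 0.744835

Final: 0.744835


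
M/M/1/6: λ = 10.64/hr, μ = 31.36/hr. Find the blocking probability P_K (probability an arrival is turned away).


ρ = λ/μ = 10.64/31.36 = 0.3393
P_K = (1−ρ)ρ^K/(1−ρ^(K+1)) = (0.6607·0.001525)/(1 − 0.0005176)
= 0.001008/0.999482 = 0.001008

Final: 0.001008


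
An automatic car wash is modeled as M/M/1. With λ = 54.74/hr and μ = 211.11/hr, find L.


ρ = λ/μ = 54.74/211.11 = 0.2593
L = ρ/(1−ρ) = 0.2593/(1 − 0.2593) = 0.2593/0.7407 = 0.3501

Final: 0.3501


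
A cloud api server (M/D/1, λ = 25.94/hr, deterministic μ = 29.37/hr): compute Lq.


ρ = 25.94/29.37 = 0.8832
M/D/1: Lq = ρ²/(2(1−ρ)) = 0.7801/(2·0.1168) = 3.33973

Final: 3.33973


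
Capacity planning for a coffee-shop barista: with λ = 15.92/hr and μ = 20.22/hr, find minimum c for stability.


Stability requires cμ > λ ⇔ c > λ/μ.
λ/μ = 15.92/20.22 = 0.7873
Minimum integer c = ⌊0.7873⌋ + 1 = 1
Check: 1·20.22 = 20.22 > 15.92, while 0·20.22 = 0.00 ≤ 15.92

Final: 1 servers


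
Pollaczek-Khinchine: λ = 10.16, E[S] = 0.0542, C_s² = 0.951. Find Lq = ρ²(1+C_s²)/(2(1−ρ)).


ρ = λ·E[S] = 10.16·0.0542 = 0.5507
Lq = ρ²(1+C_s²)/(2(1−ρ)) = 0.3032·(1+0.951)/(2·0.4493)
= 0.3032·1.9510/0.8987 = 0.65834

Final: 0.65834


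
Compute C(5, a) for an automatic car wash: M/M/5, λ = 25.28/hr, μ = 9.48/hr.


a = λ/μ = 2.6667; ρ = a/5 = 0.5333
P₀ = 0.067124 (from M/M/c formula)
C(c,a) = [a^c/(c!(1−ρ))]·P₀ = [134.84774/(120·0.4667)]·0.067124
= 2.40800·0.067124 = 0.161635

Final: 0.161635


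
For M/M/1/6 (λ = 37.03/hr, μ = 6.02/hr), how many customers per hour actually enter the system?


ρ = 6.1512; P_K = (1−ρ)ρ^6/(1−ρ^7) = 0.837432
λ_eff = λ(1 − P_K) = 37.03·(1 − 0.837432) = 37.03·0.162568 = 6.0199 /hr

Final: 6.0199 /hr


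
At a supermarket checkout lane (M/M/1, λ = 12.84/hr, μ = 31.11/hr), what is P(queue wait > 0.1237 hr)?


ρ = 12.84/31.11 = 0.4127
P(Wq > t) = ρ·e^{−(μ−λ)t} = 0.4127·e^{−2.2600}
= 0.4127·0.104351 = 0.043069

Final: 0.043069


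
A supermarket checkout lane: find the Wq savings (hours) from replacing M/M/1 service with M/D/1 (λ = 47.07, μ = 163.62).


ρ = 47.07/163.62 = 0.2877
Wq(M/M/1) = ρ/(μ−λ) = 0.2877/116.55 = 0.002468 hr
Wq(M/D/1) = ρ/(2(μ−λ)) = 0.001234 hr
Savings = 0.002468 − 0.001234 = 0.001234 hr

Final: 0.001234 hr


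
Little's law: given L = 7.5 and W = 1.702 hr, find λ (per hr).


λ = L/W = 7.5/1.702 = 4.4066 /hr

Final: 4.4066 /hr


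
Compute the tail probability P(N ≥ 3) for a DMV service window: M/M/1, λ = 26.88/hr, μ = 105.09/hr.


ρ = 26.88/105.09 = 0.2558
P(N ≥ n) = ρ^n = 0.2558^3 = 0.016734

Final: 0.016734


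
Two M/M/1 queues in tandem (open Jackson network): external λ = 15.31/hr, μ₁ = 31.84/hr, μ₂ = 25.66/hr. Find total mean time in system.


Each node sees arrival rate λ = 15.31/hr (tandem ⇒ throughput preserved).
W₁ = 1/(μ₁−λ) = 1/(31.84−15.31) = 0.06050 hr
W₂ = 1/(μ₂−λ) = 1/(25.66−15.31) = 0.09662 hr
W_total = W₁ + W₂ = 0.06050 + 0.09662 = 0.15711 hr

Final: 0.15711 hr


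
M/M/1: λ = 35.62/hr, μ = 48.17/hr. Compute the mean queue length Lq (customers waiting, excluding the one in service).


ρ = 35.62/48.17 = 0.7395
Lq = ρ²/(1−ρ) = 0.5468/0.2605 = 2.0988

Final: 2.0988


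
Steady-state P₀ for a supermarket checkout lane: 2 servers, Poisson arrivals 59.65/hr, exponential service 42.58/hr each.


a = λ/μ = 59.65/42.58 = 1.4009; ρ = a/c = 0.7004
Σ_{k=0}^{1} a^k/k! (terms k=0..1) = 1.00000 + 1.40089 = 2.40089
Tail: a^2/(2!(1−ρ)) = 1.96250/(2·0.2996) = 3.27570
P₀ = 1/(2.40089 + 3.27570) = 1/5.67660 = 0.176162

Final: 0.176162


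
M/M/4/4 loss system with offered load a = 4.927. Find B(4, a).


B(c,a) = (a^c/c!) / Σ_{k=0}^{c} a^k/k!
a^4/4! = 24.553817
Σ terms (k=0..4): 1.00000 + 4.92700 + 12.13766 + 19.93409 + 24.55382 = 62.552572
B = 24.553817/62.552572 = 0.392531

Final: 0.392531


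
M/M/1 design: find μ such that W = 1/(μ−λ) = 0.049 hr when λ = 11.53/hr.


W = 1/(μ−λ) ⇒ μ − λ = 1/W = 1/0.049 = 20.4082
μ = λ + 1/W = 11.53 + 20.4082 = 31.9382 per hr

Final: 31.9382 /hr


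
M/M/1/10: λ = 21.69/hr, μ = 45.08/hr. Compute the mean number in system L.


ρ = 21.69/45.08 = 0.4811
L = ρ[1 − (K+1)ρ^K + Kρ^(K+1)] / [(1−ρ)(1−ρ^(K+1))]
Numerator: 0.4811·(1 − 11·0.0006649 + 10·0.0003199) = 0.479165
Denominator: (0.5189)·(0.999680) = 0.518689
L = 0.479165/0.518689 = 0.9238

Final: 0.9238


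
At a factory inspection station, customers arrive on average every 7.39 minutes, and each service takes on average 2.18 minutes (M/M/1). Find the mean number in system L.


λ = 60/7.39 = 8.1191 /hr
μ = 60/2.18 = 27.5229 /hr
ρ = λ/μ = 8.1191/27.5229 = 0.2950
L = ρ/(1−ρ) = 0.2950/0.7050 = 0.4184

Final: 0.4184


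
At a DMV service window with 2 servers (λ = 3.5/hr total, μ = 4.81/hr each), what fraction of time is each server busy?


ρ = λ/(cμ) = 3.5/(2·4.81) = 3.5/9.62 = 0.3638

Final: 0.3638


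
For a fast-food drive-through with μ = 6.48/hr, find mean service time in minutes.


Mean service time = 1/μ = 1/6.48 hour = 0.15432 hour
In minutes: 0.15432 × 60 = 9.2593 min

Final: 9.2593 min


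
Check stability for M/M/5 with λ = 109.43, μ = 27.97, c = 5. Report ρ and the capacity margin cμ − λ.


Total capacity cμ = 5·27.97 = 139.85/hr
ρ = λ/(cμ) = 109.43/139.85 = 0.7825
Stable ⇔ ρ < 1: YES
Spare capacity = cμ − λ = 139.85 − 109.43 = 30.42/hr

Final: ρ = 0.7825; stable; margin = 30.42/hr


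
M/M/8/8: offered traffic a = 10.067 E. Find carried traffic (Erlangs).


B(8,10.067) = 0.341443 (Erlang-B)
Carried load = a(1 − B) = 10.067·(1 − 0.341443) = 10.067·0.658557 = 6.6297 E

Final: 6.6297 Erlangs


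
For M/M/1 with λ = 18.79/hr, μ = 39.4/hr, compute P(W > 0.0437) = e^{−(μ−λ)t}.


W ~ Exponential(μ−λ) for M/M/1.
μ − λ = 39.4 − 18.79 = 20.6100
P(W > t) = e^{−(μ−λ)t} = e^{−0.9007} = 0.406303

Final: 0.406303


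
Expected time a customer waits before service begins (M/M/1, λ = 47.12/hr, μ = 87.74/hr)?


ρ = 47.12/87.74 = 0.5370
Wq = ρ/(μ−λ) = 0.5370/(87.74 − 47.12) = 0.5370/40.62 = 0.01322 hr

Final: 0.01322 hr


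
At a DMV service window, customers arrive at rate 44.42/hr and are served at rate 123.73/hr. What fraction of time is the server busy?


ρ = λ/μ = 44.42/123.73 = 0.3590

Final: 0.3590


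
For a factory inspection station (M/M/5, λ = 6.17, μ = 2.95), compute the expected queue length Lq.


a = λ/μ = 2.0915; ρ = a/5 = 0.4183
P₀ = 0.122334
Lq = P₀·a^c·ρ / (c!·(1−ρ)²) = 0.122334·40.02356·0.4183/(120·0.33837)
= 0.05044

Final: 0.05044


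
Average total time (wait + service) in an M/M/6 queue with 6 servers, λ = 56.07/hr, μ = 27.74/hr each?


a = 2.0213; ρ = 0.3369; P₀ = 0.132278
Lq = P₀·a^c·ρ/(c!(1−ρ)²) = 0.009598
Wq = Lq/λ = 0.009598/56.07 = 0.0001712 hr
W = Wq + 1/μ = 0.0001712 + 0.03605 = 0.03622 hr

Final: 0.03622 hr


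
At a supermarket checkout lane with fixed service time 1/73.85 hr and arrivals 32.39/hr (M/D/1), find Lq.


ρ = 32.39/73.85 = 0.4386
M/D/1: Lq = ρ²/(2(1−ρ)) = 0.1924/(2·0.5614) = 0.17132

Final: 0.17132


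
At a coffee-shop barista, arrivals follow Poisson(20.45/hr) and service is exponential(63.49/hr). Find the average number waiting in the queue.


ρ = 20.45/63.49 = 0.3221
Lq = ρ²/(1−ρ) = 0.1037/0.6779 = 0.1530

Final: 0.1530


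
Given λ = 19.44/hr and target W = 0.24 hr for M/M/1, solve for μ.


W = 1/(μ−λ) ⇒ μ − λ = 1/W = 1/0.24 = 4.1667
μ = λ + 1/W = 19.44 + 4.1667 = 23.6067 per hr

Final: 23.6067 /hr


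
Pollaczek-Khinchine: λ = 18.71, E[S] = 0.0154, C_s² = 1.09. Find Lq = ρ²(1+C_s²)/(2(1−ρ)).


ρ = λ·E[S] = 18.71·0.0154 = 0.2881
Lq = ρ²(1+C_s²)/(2(1−ρ)) = 0.08302·(1+1.09)/(2·0.7119)
= 0.08302·2.0900/1.4237 = 0.12187

Final: 0.12187


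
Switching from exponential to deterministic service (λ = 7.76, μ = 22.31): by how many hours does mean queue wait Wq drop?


ρ = 7.76/22.31 = 0.3478
Wq(M/M/1) = ρ/(μ−λ) = 0.3478/14.55 = 0.02391 hr
Wq(M/D/1) = ρ/(2(μ−λ)) = 0.01195 hr
Savings = 0.02391 − 0.01195 = 0.01195 hr

Final: 0.01195 hr


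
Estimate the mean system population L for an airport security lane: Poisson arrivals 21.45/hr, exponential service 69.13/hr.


ρ = λ/μ = 21.45/69.13 = 0.3103
L = ρ/(1−ρ) = 0.3103/(1 − 0.3103) = 0.3103/0.6897 = 0.4499

Final: 0.4499


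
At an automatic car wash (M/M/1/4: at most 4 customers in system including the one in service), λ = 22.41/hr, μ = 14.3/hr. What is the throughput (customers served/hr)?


ρ = 1.5671; P_K = (1−ρ)ρ^4/(1−ρ^5) = 0.404709
λ_eff = λ(1 − P_K) = 22.41·(1 − 0.404709) = 22.41·0.595291 = 13.3405 /hr

Final: 13.3405 /hr


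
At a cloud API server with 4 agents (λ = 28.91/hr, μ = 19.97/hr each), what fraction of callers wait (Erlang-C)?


a = λ/μ = 1.4477; ρ = a/4 = 0.3619
P₀ = 0.233208 (from M/M/c formula)
C(c,a) = [a^c/(c!(1−ρ))]·P₀ = [4.39218/(24·0.6381)]·0.233208
= 0.28681·0.233208 = 0.066886

Final: 0.066886


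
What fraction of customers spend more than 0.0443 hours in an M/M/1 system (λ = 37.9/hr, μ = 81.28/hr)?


W ~ Exponential(μ−λ) for M/M/1.
μ − λ = 81.28 − 37.9 = 43.3800
P(W > t) = e^{−(μ−λ)t} = e^{−1.9217} = 0.146353

Final: 0.146353


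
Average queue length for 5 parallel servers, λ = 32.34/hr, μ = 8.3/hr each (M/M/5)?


a = λ/μ = 3.8964; ρ = a/5 = 0.7793
P₀ = 0.015185
Lq = P₀·a^c·ρ / (c!·(1−ρ)²) = 0.015185·898.06881·0.7793/(120·0.04872)
= 1.81772

Final: 1.81772


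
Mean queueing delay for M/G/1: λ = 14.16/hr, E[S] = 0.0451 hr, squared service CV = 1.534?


ρ = λ·E[S] = 14.16·0.0451 = 0.6386
E[S²] = E[S]²(1+C_s²) = 0.0451²·(1+1.534) = 0.005154
Wq = λ·E[S²]/(2(1−ρ)) = 14.16·0.005154/(2·0.3614) = 0.10098 hr

Final: 0.10098 hr


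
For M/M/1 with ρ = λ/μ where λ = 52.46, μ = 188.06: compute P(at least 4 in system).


ρ = 52.46/188.06 = 0.2790
P(N ≥ n) = ρ^n = 0.2790^4 = 0.006055

Final: 0.006055


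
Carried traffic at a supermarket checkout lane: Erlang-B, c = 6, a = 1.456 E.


B(6,1.456) = 0.003088 (Erlang-B)
Carried load = a(1 − B) = 1.456·(1 − 0.003088) = 1.456·0.996912 = 1.4515 E

Final: 1.4515 Erlangs


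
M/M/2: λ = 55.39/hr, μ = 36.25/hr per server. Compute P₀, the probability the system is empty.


a = λ/μ = 55.39/36.25 = 1.5280; ρ = a/c = 0.7640
Σ_{k=0}^{1} a^k/k! (terms k=0..1) = 1.00000 + 1.52800 = 2.52800
Tail: a^2/(2!(1−ρ)) = 2.33478/(2·0.2360) = 4.94658
P₀ = 1/(2.52800 + 4.94658) = 1/7.47458 = 0.133787

Final: 0.133787


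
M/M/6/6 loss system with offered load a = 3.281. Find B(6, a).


B(c,a) = (a^c/c!) / Σ_{k=0}^{c} a^k/k!
a^6/6! = 1.732626
Σ terms (k=0..6): 1.00000 + 3.28100 + 5.38248 + 5.88664 + 4.82852 + 3.16847 + 1.73263 = 25.279735
B = 1.732626/25.279735 = 0.068538

Final: 0.068538


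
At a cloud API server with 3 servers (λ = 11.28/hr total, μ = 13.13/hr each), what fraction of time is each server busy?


ρ = λ/(cμ) = 11.28/(3·13.13) = 11.28/39.39 = 0.2864

Final: 0.2864


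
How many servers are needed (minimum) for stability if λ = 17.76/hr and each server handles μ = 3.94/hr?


Stability requires cμ > λ ⇔ c > λ/μ.
λ/μ = 17.76/3.94 = 4.5076
Minimum integer c = ⌊4.5076⌋ + 1 = 5
Check: 5·3.94 = 19.70 > 17.76, while 4·3.94 = 15.76 ≤ 17.76

Final: 5 servers


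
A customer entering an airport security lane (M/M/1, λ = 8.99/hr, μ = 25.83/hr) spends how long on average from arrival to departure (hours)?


W = 1/(μ−λ) = 1/(25.83 − 8.99) = 1/16.84 = 0.05938 hr

Final: 0.05938 hr


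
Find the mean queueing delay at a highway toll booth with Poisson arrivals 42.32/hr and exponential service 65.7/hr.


ρ = 42.32/65.7 = 0.6441
Wq = ρ/(μ−λ) = 0.6441/(65.7 − 42.32) = 0.6441/23.38 = 0.02755 hr

Final: 0.02755 hr


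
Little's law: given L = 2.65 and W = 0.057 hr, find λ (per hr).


λ = L/W = 2.65/0.057 = 46.4912 /hr

Final: 46.4912 /hr


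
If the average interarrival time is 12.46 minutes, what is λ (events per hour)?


λ = 1/(interarrival time) in consistent units.
1 hour = 60 min, so λ = 60/12.46 = 4.8154 per hour

Final: 4.8154 /hr


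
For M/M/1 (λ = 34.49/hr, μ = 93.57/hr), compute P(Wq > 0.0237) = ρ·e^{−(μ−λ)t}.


ρ = 34.49/93.57 = 0.3686
P(Wq > t) = ρ·e^{−(μ−λ)t} = 0.3686·e^{−1.4002}
= 0.3686·0.246549 = 0.090878

Final: 0.090878


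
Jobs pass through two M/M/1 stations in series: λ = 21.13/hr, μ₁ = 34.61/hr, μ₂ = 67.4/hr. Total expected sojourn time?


Each node sees arrival rate λ = 21.13/hr (tandem ⇒ throughput preserved).
W₁ = 1/(μ₁−λ) = 1/(34.61−21.13) = 0.07418 hr
W₂ = 1/(μ₂−λ) = 1/(67.4−21.13) = 0.02161 hr
W_total = W₁ + W₂ = 0.07418 + 0.02161 = 0.09580 hr

Final: 0.09580 hr


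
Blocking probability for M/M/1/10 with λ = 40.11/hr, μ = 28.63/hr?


ρ = λ/μ = 40.11/28.63 = 1.4010
P_K = (1−ρ)ρ^K/(1−ρ^(K+1)) = (-0.4010·29.128166)/(1 − 40.807919)
= -11.679754/-39.807919 = 0.293403

Final: 0.293403


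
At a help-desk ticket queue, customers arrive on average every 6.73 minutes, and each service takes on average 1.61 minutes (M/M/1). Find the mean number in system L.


λ = 60/6.73 = 8.9153 /hr
μ = 60/1.61 = 37.2671 /hr
ρ = λ/μ = 8.9153/37.2671 = 0.2392
L = ρ/(1−ρ) = 0.2392/0.7608 = 0.3145

Final: 0.3145


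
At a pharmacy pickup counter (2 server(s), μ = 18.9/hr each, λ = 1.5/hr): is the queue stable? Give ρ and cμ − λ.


Total capacity cμ = 2·18.9 = 37.80/hr
ρ = λ/(cμ) = 1.5/37.80 = 0.03968
Stable ⇔ ρ < 1: YES
Spare capacity = cμ − λ = 37.80 − 1.5 = 36.30/hr

Final: ρ = 0.03968; stable; margin = 36.30/hr


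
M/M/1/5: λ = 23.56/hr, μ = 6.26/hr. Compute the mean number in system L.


ρ = 23.56/6.26 = 3.7636
L = ρ[1 − (K+1)ρ^K + Kρ^(K+1)] / [(1−ρ)(1−ρ^(K+1))]
Numerator: 3.7636·(1 − 6·755.100512 + 5·2841.879881) = 36430.671188
Denominator: (-2.7636)·(-2840.879881) = 7850.993920
L = 36430.671188/7850.993920 = 4.6403

Final: 4.6403


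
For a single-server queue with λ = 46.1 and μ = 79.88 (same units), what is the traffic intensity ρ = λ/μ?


ρ = λ/μ = 46.1/79.88 = 0.5771

Final: 0.5771


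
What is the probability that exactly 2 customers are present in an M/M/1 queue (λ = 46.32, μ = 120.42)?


ρ = 46.32/120.42 = 0.3847
P_n = (1−ρ)·ρ^n = (1 − 0.3847)·0.3847^2 = 0.6153·0.147958 = 0.091046

Final: 0.091046


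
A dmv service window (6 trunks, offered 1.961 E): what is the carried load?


B(6,1.961) = 0.011160 (Erlang-B)
Carried load = a(1 − B) = 1.961·(1 − 0.011160) = 1.961·0.988840 = 1.9391 E

Final: 1.9391 Erlangs


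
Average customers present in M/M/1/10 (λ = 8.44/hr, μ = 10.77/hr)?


ρ = 8.44/10.77 = 0.7837
L = ρ[1 − (K+1)ρ^K + Kρ^(K+1)] / [(1−ρ)(1−ρ^(K+1))]
Numerator: 0.7837·(1 − 11·0.087351 + 10·0.068453) = 0.567112
Denominator: (0.2163)·(0.931547) = 0.201532
L = 0.567112/0.201532 = 2.8140

Final: 2.8140


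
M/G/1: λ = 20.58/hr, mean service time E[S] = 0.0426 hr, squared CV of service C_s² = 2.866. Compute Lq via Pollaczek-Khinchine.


ρ = λ·E[S] = 20.58·0.0426 = 0.8767
Lq = ρ²(1+C_s²)/(2(1−ρ)) = 0.7686·(1+2.866)/(2·0.1233)
= 0.7686·3.8660/0.2466 = 12.05055

Final: 12.05055
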